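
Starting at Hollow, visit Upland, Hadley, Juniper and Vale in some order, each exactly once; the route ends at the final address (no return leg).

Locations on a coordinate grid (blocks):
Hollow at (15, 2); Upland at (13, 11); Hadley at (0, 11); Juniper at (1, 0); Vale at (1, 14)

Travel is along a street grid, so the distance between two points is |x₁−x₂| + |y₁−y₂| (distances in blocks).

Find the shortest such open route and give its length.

Shortest open route: 42 blocks.

There are 4! = 24 possible orderings.
Hollow → Upland → Hadley → Juniper → Vale: 11+13+12+14 = 50
Hollow → Upland → Hadley → Vale → Juniper: 11+13+4+14 = 42
Hollow → Upland → Juniper → Hadley → Vale: 11+23+12+4 = 50
Hollow → Upland → Juniper → Vale → Hadley: 11+23+14+4 = 52
Hollow → Upland → Vale → Hadley → Juniper: 11+15+4+12 = 42
Hollow → Upland → Vale → Juniper → Hadley: 11+15+14+12 = 52
Hollow → Hadley → Upland → Juniper → Vale: 24+13+23+14 = 74
Hollow → Hadley → Upland → Vale → Juniper: 24+13+15+14 = 66
Hollow → Hadley → Juniper → Upland → Vale: 24+12+23+15 = 74
Hollow → Hadley → Juniper → Vale → Upland: 24+12+14+15 = 65
Hollow → Hadley → Vale → Upland → Juniper: 24+4+15+23 = 66
Hollow → Hadley → Vale → Juniper → Upland: 24+4+14+23 = 65
Hollow → Juniper → Upland → Hadley → Vale: 16+23+13+4 = 56
Hollow → Juniper → Upland → Vale → Hadley: 16+23+15+4 = 58
… (10 more)
The minimum is 42.
One shortest path: Hollow → Upland → Hadley → Vale → Juniper.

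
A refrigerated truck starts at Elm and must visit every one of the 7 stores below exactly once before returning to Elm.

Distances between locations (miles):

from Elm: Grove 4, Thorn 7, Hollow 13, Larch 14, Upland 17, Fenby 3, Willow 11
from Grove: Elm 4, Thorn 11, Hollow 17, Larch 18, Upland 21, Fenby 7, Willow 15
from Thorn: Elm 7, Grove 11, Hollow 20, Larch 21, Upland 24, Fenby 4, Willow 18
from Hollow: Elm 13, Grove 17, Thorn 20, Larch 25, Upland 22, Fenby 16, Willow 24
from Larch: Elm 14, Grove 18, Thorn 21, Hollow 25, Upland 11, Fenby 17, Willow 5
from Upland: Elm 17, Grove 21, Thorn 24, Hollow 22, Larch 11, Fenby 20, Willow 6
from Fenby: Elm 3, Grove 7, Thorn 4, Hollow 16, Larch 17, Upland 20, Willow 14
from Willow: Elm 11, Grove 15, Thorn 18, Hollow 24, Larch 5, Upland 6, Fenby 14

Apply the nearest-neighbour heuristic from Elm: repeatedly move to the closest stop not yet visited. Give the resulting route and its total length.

Nearest-neighbour total = 84 miles; route Elm → Fenby → Thorn → Grove → Willow → Larch → Upland → Hollow → Elm.

At Elm the remaining stops are Fenby 3, Grove 4, Thorn 7, Willow 11, Hollow 13, Larch 14, Upland 17; go to Fenby.
At Fenby the remaining stops are Thorn 4, Grove 7, Willow 14, Hollow 16, Larch 17, Upland 20; go to Thorn.
At Thorn the remaining stops are Grove 11, Willow 18, Hollow 20, Larch 21, Upland 24; go to Grove.
At Grove the remaining stops are Willow 15, Hollow 17, Larch 18, Upland 21; go to Willow.
At Willow the remaining stops are Larch 5, Upland 6, Hollow 24; go to Larch.
At Larch the remaining stops are Upland 11, Hollow 25; go to Upland.
At Upland the remaining stops are Hollow 22; go to Hollow.
Return Hollow→Elm: 13.
Total = 3 + 4 + 11 + 15 + 5 + 11 + 22 + 13 = 84.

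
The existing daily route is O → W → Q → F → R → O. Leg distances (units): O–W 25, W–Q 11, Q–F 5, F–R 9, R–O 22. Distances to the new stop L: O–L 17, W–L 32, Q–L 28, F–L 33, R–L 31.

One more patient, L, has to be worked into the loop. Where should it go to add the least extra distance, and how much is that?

Insertion cost between consecutive stops i–j is d(i,L) + d(L,j) − d(i,j):
  between O and W: 17 + 32 − 25 = 24
  between W and Q: 32 + 28 − 11 = 49
  between Q and F: 28 + 33 − 5 = 56
  between F and R: 33 + 31 − 9 = 55
  between R and O: 31 + 17 − 22 = 26
Cheapest insertion is between O and W, adding 24.
New total = 72 + 24 = 96.

Minimum extra distance: 24, inserting L between O and W.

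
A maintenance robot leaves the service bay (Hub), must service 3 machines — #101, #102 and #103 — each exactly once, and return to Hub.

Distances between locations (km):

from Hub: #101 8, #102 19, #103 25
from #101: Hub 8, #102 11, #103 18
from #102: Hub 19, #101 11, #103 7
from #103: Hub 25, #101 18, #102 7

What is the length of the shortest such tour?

With 3 stops there are 3!/2 = 3 distinct round trips (a route and its reverse cost the same).
Hub-#101-#102-#103-Hub: 8+11+7+25 = 51
Hub-#101-#103-#102-Hub: 8+18+7+19 = 52
Hub-#102-#101-#103-Hub: 19+11+18+25 = 73
The minimum is 51.
One optimal route: Hub → #101 → #102 → #103 → Hub (or its reverse).

Minimum total distance: 51 km.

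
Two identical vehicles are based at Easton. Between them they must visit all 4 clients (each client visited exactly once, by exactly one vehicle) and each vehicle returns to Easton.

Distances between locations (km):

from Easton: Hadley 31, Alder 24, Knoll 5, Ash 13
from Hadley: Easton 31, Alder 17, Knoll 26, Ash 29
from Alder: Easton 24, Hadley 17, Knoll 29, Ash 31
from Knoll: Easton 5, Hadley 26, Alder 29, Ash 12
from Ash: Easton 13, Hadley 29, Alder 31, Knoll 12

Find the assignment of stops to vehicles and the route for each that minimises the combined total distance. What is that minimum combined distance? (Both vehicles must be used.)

93 km — the smallest possible combined total.

Try each way of splitting the stops between the two vehicles (each non-empty) and, for each split, find the best tour for each vehicle:
  {Hadley} + {Alder, Knoll, Ash}: 62 + 72 = 134
  {Alder} + {Hadley, Knoll, Ash}: 48 + 73 = 121
  {Hadley, Alder} + {Knoll, Ash}: 72 + 30 = 102
  {Knoll} + {Hadley, Alder, Ash}: 10 + 83 = 93
  {Hadley, Knoll} + {Alder, Ash}: 62 + 68 = 130
  {Alder, Knoll} + {Hadley, Ash}: 58 + 73 = 131
  … (7 splits in total)
Best: vehicle 1 Easton → Knoll → Easton = 10; vehicle 2 Easton → Alder → Hadley → Ash → Easton = 83; combined 93.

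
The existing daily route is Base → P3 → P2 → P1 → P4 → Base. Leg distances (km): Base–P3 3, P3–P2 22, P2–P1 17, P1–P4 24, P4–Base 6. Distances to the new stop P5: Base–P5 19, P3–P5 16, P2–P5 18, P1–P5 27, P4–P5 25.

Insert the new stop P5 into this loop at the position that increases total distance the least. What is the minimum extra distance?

+12 km — insert P5 between P3 and P2.

Insertion cost between consecutive stops i–j is d(i,P5) + d(P5,j) − d(i,j):
  between Base and P3: 19 + 16 − 3 = 32
  between P3 and P2: 16 + 18 − 22 = 12
  between P2 and P1: 18 + 27 − 17 = 28
  between P1 and P4: 27 + 25 − 24 = 28
  between P4 and Base: 25 + 19 − 6 = 38
Cheapest insertion is between P3 and P2, adding 12.
New total = 72 + 12 = 84.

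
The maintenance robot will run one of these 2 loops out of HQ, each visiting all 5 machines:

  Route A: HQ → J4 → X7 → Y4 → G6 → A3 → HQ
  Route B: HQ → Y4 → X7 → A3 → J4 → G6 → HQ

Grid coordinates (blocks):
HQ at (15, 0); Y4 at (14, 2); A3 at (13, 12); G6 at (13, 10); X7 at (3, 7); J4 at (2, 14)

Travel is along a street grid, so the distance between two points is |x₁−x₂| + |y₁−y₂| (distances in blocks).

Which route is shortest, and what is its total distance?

Route A: 27 + 8 + 16 + 9 + 2 + 14 = 76
Route B: 3 + 16 + 15 + 13 + 15 + 12 = 74

74 blocks — Route B is the shortest.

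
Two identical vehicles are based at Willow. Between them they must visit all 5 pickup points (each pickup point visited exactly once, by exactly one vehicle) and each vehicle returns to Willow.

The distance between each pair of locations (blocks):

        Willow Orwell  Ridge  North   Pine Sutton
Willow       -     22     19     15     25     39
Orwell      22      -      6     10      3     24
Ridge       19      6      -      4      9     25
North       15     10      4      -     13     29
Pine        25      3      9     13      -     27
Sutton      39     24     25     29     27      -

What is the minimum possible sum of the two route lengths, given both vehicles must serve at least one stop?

124 blocks — the smallest possible combined total.

Try each way of splitting the stops between the two vehicles (each non-empty) and, for each split, find the best tour for each vehicle:
  {Orwell} + {Ridge, North, Pine, Sutton}: 44 + 94 = 138
  {Ridge} + {Orwell, North, Pine, Sutton}: 38 + 94 = 132
  {Orwell, Ridge} + {North, Pine, Sutton}: 47 + 94 = 141
  {North} + {Orwell, Ridge, Pine, Sutton}: 30 + 94 = 124
  {Orwell, North} + {Ridge, Pine, Sutton}: 47 + 94 = 141
  {Ridge, North} + {Orwell, Pine, Sutton}: 38 + 91 = 129
  … (15 splits in total)
Best: vehicle 1 Willow → North → Willow = 30; vehicle 2 Willow → Ridge → Orwell → Pine → Sutton → Willow = 94; combined 124.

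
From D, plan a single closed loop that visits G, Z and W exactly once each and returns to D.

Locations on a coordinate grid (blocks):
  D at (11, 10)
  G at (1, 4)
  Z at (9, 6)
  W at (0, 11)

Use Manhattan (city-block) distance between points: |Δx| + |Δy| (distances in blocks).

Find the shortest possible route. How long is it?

36 blocks — the shortest possible round trip.

With 3 stops there are 3!/2 = 3 distinct round trips (a route and its reverse cost the same).
D→G→Z→W→D: 16+10+14+12 = 52
D→G→W→Z→D: 16+8+14+6 = 44
D→Z→G→W→D: 6+10+8+12 = 36
The minimum is 36.
One optimal route: D → Z → G → W → D (or its reverse).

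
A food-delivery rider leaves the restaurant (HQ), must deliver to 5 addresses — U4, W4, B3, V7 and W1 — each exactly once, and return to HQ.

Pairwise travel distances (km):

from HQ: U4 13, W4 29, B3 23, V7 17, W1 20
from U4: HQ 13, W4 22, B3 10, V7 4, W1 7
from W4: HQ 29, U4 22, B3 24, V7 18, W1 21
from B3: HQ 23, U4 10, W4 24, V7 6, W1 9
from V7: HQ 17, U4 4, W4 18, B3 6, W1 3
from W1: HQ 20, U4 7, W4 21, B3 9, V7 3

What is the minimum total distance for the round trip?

HQ-U4-W4-B3-V7-W1-HQ: 13+22+24+6+3+20 = 88
HQ-U4-W4-B3-W1-V7-HQ: 13+22+24+9+3+17 = 88
HQ-U4-W4-V7-B3-W1-HQ: 13+22+18+6+9+20 = 88
HQ-U4-W4-V7-W1-B3-HQ: 13+22+18+3+9+23 = 88
HQ-U4-W4-W1-B3-V7-HQ: 13+22+21+9+6+17 = 88
HQ-U4-W4-W1-V7-B3-HQ: 13+22+21+3+6+23 = 88
HQ-U4-B3-W4-V7-W1-HQ: 13+10+24+18+3+20 = 88
HQ-U4-B3-W4-W1-V7-HQ: 13+10+24+21+3+17 = 88
HQ-U4-B3-V7-W4-W1-HQ: 13+10+6+18+21+20 = 88
HQ-U4-B3-V7-W1-W4-HQ: 13+10+6+3+21+29 = 82
HQ-U4-B3-W1-W4-V7-HQ: 13+10+9+21+18+17 = 88
HQ-U4-B3-W1-V7-W4-HQ: 13+10+9+3+18+29 = 82
HQ-U4-V7-W4-B3-W1-HQ: 13+4+18+24+9+20 = 88
HQ-U4-V7-W4-W1-B3-HQ: 13+4+18+21+9+23 = 88
… (46 more)
The minimum is 82.
One optimal route: HQ → U4 → B3 → V7 → W1 → W4 → HQ (or its reverse).

Minimum total distance: 82 km.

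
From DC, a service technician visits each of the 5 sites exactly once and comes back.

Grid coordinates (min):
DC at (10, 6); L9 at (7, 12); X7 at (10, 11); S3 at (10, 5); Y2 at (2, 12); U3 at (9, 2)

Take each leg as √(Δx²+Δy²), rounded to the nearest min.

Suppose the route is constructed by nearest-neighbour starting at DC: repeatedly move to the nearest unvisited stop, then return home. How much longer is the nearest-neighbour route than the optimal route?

2 min longer than the optimal tour.

From DC: S3=1, U3=4, X7=5, L9=7, Y2=10 → choose S3 (1).
From S3: U3=3, X7=6, L9=8, Y2=11 → choose U3 (3).
From U3: X7=9, L9=10, Y2=12 → choose X7 (9).
From X7: L9=3, Y2=8 → choose L9 (3).
From L9: Y2=5 → choose Y2 (5).
NN route DC → S3 → U3 → X7 → L9 → Y2 → DC costs 31.
Optimal: DC → X7 → L9 → Y2 → U3 → S3 → DC costs 29 (by enumerating all 60 distinct tours).
Excess = 31 − 29 = 2.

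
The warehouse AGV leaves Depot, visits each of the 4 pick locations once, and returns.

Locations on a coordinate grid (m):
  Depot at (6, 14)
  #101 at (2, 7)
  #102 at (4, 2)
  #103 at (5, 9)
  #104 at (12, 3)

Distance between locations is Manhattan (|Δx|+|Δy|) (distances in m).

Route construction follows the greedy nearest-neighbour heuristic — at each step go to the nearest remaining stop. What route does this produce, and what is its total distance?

Total distance 44 m via the nearest-neighbour route Depot → #103 → #101 → #102 → #104 → Depot.

Depot → [#103:6 / #101:11 / #102:14 / #104:17] → #103 (6)
#103 → [#101:5 / #102:8 / #104:13] → #101 (5)
#101 → [#102:7 / #104:14] → #102 (7)
#102 → [#104:9] → #104 (9)
Return #104→Depot: 17.
Total = 6 + 5 + 7 + 9 + 17 = 44.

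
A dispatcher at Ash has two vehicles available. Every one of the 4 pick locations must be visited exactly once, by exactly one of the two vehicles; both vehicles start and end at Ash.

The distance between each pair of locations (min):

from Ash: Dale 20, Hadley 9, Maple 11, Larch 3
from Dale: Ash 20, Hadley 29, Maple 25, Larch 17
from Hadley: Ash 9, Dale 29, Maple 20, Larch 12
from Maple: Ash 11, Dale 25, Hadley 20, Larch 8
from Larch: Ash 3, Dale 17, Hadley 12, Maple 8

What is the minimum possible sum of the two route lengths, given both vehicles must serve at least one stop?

There are 2^3 − 1 = 7 ways to divide the 4 stops into two non-empty groups. For each, the best each vehicle can do is its own shortest tour through its group:
  {Dale} + {Hadley, Maple, Larch}: 40 + 40 = 80
  {Hadley} + {Dale, Maple, Larch}: 18 + 56 = 74
  {Dale, Hadley} + {Maple, Larch}: 58 + 22 = 80
  {Maple} + {Dale, Hadley, Larch}: 22 + 58 = 80
  {Dale, Maple} + {Hadley, Larch}: 56 + 24 = 80
  {Hadley, Maple} + {Dale, Larch}: 40 + 40 = 80
  … (7 splits in total)
Best: vehicle 1 Ash → Hadley → Ash = 18; vehicle 2 Ash → Dale → Maple → Larch → Ash = 56; combined 74.

Minimum combined distance: 74 min.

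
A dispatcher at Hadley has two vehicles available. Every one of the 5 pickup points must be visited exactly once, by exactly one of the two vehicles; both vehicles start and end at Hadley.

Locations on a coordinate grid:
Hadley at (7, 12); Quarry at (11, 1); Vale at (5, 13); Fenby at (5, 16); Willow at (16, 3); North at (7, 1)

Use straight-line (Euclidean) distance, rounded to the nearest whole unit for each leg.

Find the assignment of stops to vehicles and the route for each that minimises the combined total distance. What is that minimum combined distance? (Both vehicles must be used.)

Try each way of splitting the stops between the two vehicles (each non-empty) and, for each split, find the best tour for each vehicle:
  {Quarry} + {Vale, Fenby, Willow, North}: 24 + 41 = 65
  {Vale} + {Quarry, Fenby, Willow, North}: 4 + 41 = 45
  {Quarry, Vale} + {Fenby, Willow, North}: 27 + 41 = 68
  {Fenby} + {Quarry, Vale, Willow, North}: 8 + 36 = 44
  {Quarry, Fenby} + {Vale, Willow, North}: 32 + 36 = 68
  {Vale, Fenby} + {Quarry, Willow, North}: 9 + 33 = 42
  … (15 splits in total)
Best: vehicle 1 Hadley → Vale → Fenby → Hadley = 9; vehicle 2 Hadley → Willow → Quarry → North → Hadley = 33; combined 42.

42 — the smallest possible combined total.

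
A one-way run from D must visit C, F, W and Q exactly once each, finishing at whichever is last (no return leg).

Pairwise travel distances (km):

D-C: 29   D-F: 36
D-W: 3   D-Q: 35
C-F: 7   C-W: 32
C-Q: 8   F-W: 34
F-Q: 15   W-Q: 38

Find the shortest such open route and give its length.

52 km — the minimum one-way total.

There are 4! = 24 possible orderings.
D→C→F→W→Q: 29+7+34+38 = 108
D→C→F→Q→W: 29+7+15+38 = 89
D→C→W→F→Q: 29+32+34+15 = 110
D→C→W→Q→F: 29+32+38+15 = 114
D→C→Q→F→W: 29+8+15+34 = 86
D→C→Q→W→F: 29+8+38+34 = 109
D→F→C→W→Q: 36+7+32+38 = 113
D→F→C→Q→W: 36+7+8+38 = 89
D→F→W→C→Q: 36+34+32+8 = 110
D→F→W→Q→C: 36+34+38+8 = 116
D→F→Q→C→W: 36+15+8+32 = 91
D→F→Q→W→C: 36+15+38+32 = 121
D→W→C→F→Q: 3+32+7+15 = 57
D→W→C→Q→F: 3+32+8+15 = 58
… (10 more)
D→W→F→C→Q: 3+34+7+8 = 52  ← best
The minimum is 52.
One shortest path: D → W → F → C → Q.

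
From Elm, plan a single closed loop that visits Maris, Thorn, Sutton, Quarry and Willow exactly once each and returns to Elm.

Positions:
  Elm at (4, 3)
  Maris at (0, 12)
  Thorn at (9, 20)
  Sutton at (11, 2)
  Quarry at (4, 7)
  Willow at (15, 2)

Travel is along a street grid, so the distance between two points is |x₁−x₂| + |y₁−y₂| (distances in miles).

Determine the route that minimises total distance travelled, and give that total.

Shortest round trip = 66 miles.

With 5 stops there are 5!/2 = 60 distinct round trips (a route and its reverse cost the same).
Elm → Maris → Thorn → Sutton → Quarry → Willow → Elm: 13+17+20+12+16+12 = 90
Elm → Maris → Thorn → Sutton → Willow → Quarry → Elm: 13+17+20+4+16+4 = 74
Elm → Maris → Thorn → Quarry → Sutton → Willow → Elm: 13+17+18+12+4+12 = 76
Elm → Maris → Thorn → Quarry → Willow → Sutton → Elm: 13+17+18+16+4+8 = 76
Elm → Maris → Thorn → Willow → Sutton → Quarry → Elm: 13+17+24+4+12+4 = 74
Elm → Maris → Thorn → Willow → Quarry → Sutton → Elm: 13+17+24+16+12+8 = 90
Elm → Maris → Sutton → Thorn → Quarry → Willow → Elm: 13+21+20+18+16+12 = 100
Elm → Maris → Sutton → Thorn → Willow → Quarry → Elm: 13+21+20+24+16+4 = 98
Elm → Maris → Sutton → Quarry → Thorn → Willow → Elm: 13+21+12+18+24+12 = 100
Elm → Maris → Sutton → Quarry → Willow → Thorn → Elm: 13+21+12+16+24+22 = 108
Elm → Maris → Sutton → Willow → Thorn → Quarry → Elm: 13+21+4+24+18+4 = 84
Elm → Maris → Sutton → Willow → Quarry → Thorn → Elm: 13+21+4+16+18+22 = 94
Elm → Maris → Quarry → Thorn → Sutton → Willow → Elm: 13+9+18+20+4+12 = 76
Elm → Maris → Quarry → Thorn → Willow → Sutton → Elm: 13+9+18+24+4+8 = 76
… (46 more)
Elm → Sutton → Willow → Thorn → Maris → Quarry → Elm: 8+4+24+17+9+4 = 66  ← best
The minimum is 66.
One optimal route: Elm → Sutton → Willow → Thorn → Maris → Quarry → Elm (or its reverse).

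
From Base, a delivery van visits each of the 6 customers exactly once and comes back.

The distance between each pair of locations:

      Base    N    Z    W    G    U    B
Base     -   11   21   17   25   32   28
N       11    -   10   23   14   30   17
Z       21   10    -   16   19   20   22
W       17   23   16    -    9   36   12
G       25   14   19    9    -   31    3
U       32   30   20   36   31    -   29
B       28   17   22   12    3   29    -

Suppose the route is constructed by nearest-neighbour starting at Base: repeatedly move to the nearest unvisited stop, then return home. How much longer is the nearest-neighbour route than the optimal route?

11 longer than the optimal tour.

From Base: N=11, W=17, Z=21, G=25, B=28, U=32 → choose N (11).
From N: Z=10, G=14, B=17, W=23, U=30 → choose Z (10).
From Z: W=16, G=19, U=20, B=22 → choose W (16).
From W: G=9, B=12, U=36 → choose G (9).
From G: B=3, U=31 → choose B (3).
From B: U=29 → choose U (29).
NN route Base → N → Z → W → G → B → U → Base costs 110.
Optimal: Base → N → Z → U → B → G → W → Base costs 99 (by enumerating all 360 distinct tours).
Excess = 110 − 99 = 11.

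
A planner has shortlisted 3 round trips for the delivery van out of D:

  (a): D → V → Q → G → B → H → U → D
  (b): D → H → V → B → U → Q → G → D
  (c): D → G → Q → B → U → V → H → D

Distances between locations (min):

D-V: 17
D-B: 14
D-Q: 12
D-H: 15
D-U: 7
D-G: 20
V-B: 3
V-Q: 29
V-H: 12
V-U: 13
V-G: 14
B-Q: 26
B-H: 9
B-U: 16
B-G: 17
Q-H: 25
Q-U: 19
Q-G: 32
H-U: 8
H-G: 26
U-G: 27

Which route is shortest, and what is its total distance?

Shortest is (b), total 117 min.

(a): 17 + 29 + 32 + 17 + 9 + 8 + 7 = 119
(b): 15 + 12 + 3 + 16 + 19 + 32 + 20 = 117
(c): 20 + 32 + 26 + 16 + 13 + 12 + 15 = 134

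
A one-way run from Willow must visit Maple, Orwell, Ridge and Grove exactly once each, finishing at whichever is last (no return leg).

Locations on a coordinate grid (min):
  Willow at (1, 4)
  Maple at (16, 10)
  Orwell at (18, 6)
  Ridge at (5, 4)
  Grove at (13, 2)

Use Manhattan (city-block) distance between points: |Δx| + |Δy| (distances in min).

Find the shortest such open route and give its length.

There are 4! = 24 possible orderings.
Willow→Maple→Orwell→Ridge→Grove: 21+6+15+10 = 52
Willow→Maple→Orwell→Grove→Ridge: 21+6+9+10 = 46
Willow→Maple→Ridge→Orwell→Grove: 21+17+15+9 = 62
Willow→Maple→Ridge→Grove→Orwell: 21+17+10+9 = 57
Willow→Maple→Grove→Orwell→Ridge: 21+11+9+15 = 56
Willow→Maple→Grove→Ridge→Orwell: 21+11+10+15 = 57
Willow→Orwell→Maple→Ridge→Grove: 19+6+17+10 = 52
Willow→Orwell→Maple→Grove→Ridge: 19+6+11+10 = 46
Willow→Orwell→Ridge→Maple→Grove: 19+15+17+11 = 62
Willow→Orwell→Ridge→Grove→Maple: 19+15+10+11 = 55
Willow→Orwell→Grove→Maple→Ridge: 19+9+11+17 = 56
Willow→Orwell→Grove→Ridge→Maple: 19+9+10+17 = 55
Willow→Ridge→Maple→Orwell→Grove: 4+17+6+9 = 36
Willow→Ridge→Maple→Grove→Orwell: 4+17+11+9 = 41
… (10 more)
Willow→Ridge→Grove→Orwell→Maple: 4+10+9+6 = 29  ← best
The minimum is 29.
One shortest path: Willow → Ridge → Grove → Orwell → Maple.

Shortest open route: 29 min.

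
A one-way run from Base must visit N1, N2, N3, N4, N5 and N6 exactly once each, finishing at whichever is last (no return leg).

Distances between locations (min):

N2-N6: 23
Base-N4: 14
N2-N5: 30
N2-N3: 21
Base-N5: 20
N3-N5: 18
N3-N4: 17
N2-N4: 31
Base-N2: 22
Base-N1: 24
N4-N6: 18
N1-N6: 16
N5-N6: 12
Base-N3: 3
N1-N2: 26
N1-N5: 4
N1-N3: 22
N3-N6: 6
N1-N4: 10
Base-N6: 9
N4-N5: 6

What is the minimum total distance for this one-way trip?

Shortest open route: 63 min.

There are 6! = 720 possible orderings.
Base→N1→N2→N3→N4→N5→N6: 24+26+21+17+6+12 = 106
Base→N1→N2→N3→N4→N6→N5: 24+26+21+17+18+12 = 118
Base→N1→N2→N3→N5→N4→N6: 24+26+21+18+6+18 = 113
Base→N1→N2→N3→N5→N6→N4: 24+26+21+18+12+18 = 119
Base→N1→N2→N3→N6→N4→N5: 24+26+21+6+18+6 = 101
Base→N1→N2→N3→N6→N5→N4: 24+26+21+6+12+6 = 95
Base→N1→N2→N4→N3→N5→N6: 24+26+31+17+18+12 = 128
Base→N1→N2→N4→N3→N6→N5: 24+26+31+17+6+12 = 116
… (712 more)
Base→N3→N6→N4→N5→N1→N2: 3+6+18+6+4+26 = 63  ← best
The minimum is 63.
One shortest path: Base → N3 → N6 → N4 → N5 → N1 → N2.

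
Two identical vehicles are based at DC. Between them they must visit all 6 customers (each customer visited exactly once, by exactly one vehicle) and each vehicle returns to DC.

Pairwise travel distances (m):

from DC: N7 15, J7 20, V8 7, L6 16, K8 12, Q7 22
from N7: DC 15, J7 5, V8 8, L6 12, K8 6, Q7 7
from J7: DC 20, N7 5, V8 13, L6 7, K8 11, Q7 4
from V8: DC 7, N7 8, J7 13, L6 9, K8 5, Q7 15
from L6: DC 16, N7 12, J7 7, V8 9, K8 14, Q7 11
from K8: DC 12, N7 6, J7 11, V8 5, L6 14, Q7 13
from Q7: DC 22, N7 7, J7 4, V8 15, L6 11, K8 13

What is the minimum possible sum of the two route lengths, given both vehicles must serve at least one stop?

Check every non-empty split of the stops between the two vehicles; for each half take its own optimal tour:
  {N7} + {J7, V8, L6, K8, Q7}: 30 + 52 = 82
  {J7} + {N7, V8, L6, K8, Q7}: 40 + 52 = 92
  {N7, J7} + {V8, L6, K8, Q7}: 40 + 52 = 92
  {V8} + {N7, J7, L6, K8, Q7}: 14 + 52 = 66
  {N7, V8} + {J7, L6, K8, Q7}: 30 + 52 = 82
  {J7, V8} + {N7, L6, K8, Q7}: 40 + 52 = 92
  … (31 splits in total)
Best: vehicle 1 DC → V8 → DC = 14; vehicle 2 DC → L6 → J7 → Q7 → N7 → K8 → DC = 52; combined 66.

66 m — the smallest possible combined total.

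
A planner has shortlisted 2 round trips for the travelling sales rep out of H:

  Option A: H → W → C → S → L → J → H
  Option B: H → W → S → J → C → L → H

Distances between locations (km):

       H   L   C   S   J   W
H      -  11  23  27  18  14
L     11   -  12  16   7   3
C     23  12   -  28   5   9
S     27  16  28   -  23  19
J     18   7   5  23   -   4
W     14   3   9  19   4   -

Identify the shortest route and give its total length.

Option A: 14 + 9 + 28 + 16 + 7 + 18 = 92
Option B: 14 + 19 + 23 + 5 + 12 + 11 = 84

84 km — Option B is the shortest.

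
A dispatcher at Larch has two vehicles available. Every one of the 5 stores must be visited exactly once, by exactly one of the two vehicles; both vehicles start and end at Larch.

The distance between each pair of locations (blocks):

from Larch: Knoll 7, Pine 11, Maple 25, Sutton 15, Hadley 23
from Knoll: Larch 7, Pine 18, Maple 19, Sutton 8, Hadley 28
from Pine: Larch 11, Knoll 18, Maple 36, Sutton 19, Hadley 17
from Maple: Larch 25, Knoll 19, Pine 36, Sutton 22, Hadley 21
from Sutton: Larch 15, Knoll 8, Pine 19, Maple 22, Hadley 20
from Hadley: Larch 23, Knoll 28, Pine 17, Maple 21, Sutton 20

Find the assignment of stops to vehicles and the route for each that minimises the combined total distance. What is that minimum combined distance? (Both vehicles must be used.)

Check every non-empty split of the stops between the two vehicles; for each half take its own optimal tour:
  {Knoll} + {Pine, Maple, Sutton, Hadley}: 14 + 86 = 100
  {Pine} + {Knoll, Maple, Sutton, Hadley}: 22 + 81 = 103
  {Knoll, Pine} + {Maple, Sutton, Hadley}: 36 + 81 = 117
  {Maple} + {Knoll, Pine, Sutton, Hadley}: 50 + 63 = 113
  {Knoll, Maple} + {Pine, Sutton, Hadley}: 51 + 63 = 114
  {Pine, Maple} + {Knoll, Sutton, Hadley}: 72 + 58 = 130
  … (15 splits in total)
Best: vehicle 1 Larch → Knoll → Larch = 14; vehicle 2 Larch → Pine → Hadley → Maple → Sutton → Larch = 86; combined 100.

Minimum combined distance: 100 blocks.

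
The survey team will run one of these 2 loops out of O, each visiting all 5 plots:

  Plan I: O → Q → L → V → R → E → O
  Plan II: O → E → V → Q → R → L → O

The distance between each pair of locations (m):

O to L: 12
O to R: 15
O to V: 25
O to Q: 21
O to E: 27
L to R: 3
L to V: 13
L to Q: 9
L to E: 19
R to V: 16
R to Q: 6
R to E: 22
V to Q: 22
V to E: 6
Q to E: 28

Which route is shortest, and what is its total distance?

Shortest is Plan II, total 76 m.

Plan I: 21 + 9 + 13 + 16 + 22 + 27 = 108
Plan II: 27 + 6 + 22 + 6 + 3 + 12 = 76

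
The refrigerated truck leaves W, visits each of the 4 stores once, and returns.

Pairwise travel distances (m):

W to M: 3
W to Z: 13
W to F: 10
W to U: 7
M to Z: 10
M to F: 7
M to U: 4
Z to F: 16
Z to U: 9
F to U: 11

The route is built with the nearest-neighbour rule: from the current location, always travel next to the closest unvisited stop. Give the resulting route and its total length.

Nearest-neighbour total = 42 m; route W → M → U → Z → F → W.

At W the remaining stops are M 3, U 7, F 10, Z 13; go to M.
At M the remaining stops are U 4, F 7, Z 10; go to U.
At U the remaining stops are Z 9, F 11; go to Z.
At Z the remaining stops are F 16; go to F.
Return F→W: 10.
Total = 3 + 4 + 9 + 16 + 10 = 42.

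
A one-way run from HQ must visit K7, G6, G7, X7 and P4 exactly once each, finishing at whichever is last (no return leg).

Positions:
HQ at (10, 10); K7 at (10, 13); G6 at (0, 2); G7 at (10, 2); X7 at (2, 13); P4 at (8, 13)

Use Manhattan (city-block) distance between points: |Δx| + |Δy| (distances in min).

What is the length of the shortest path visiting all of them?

There are 5! = 120 possible orderings.
HQ → K7 → G6 → G7 → X7 → P4: 3+21+10+19+6 = 59
HQ → K7 → G6 → G7 → P4 → X7: 3+21+10+13+6 = 53
HQ → K7 → G6 → X7 → G7 → P4: 3+21+13+19+13 = 69
HQ → K7 → G6 → X7 → P4 → G7: 3+21+13+6+13 = 56
HQ → K7 → G6 → P4 → G7 → X7: 3+21+19+13+19 = 75
HQ → K7 → G6 → P4 → X7 → G7: 3+21+19+6+19 = 68
HQ → K7 → G7 → G6 → X7 → P4: 3+11+10+13+6 = 43
HQ → K7 → G7 → G6 → P4 → X7: 3+11+10+19+6 = 49
HQ → K7 → G7 → X7 → G6 → P4: 3+11+19+13+19 = 65
HQ → K7 → G7 → X7 → P4 → G6: 3+11+19+6+19 = 58
HQ → K7 → G7 → P4 → G6 → X7: 3+11+13+19+13 = 59
HQ → K7 → G7 → P4 → X7 → G6: 3+11+13+6+13 = 46
HQ → K7 → X7 → G6 → G7 → P4: 3+8+13+10+13 = 47
HQ → K7 → X7 → G6 → P4 → G7: 3+8+13+19+13 = 56
… (106 more)
HQ → K7 → P4 → X7 → G6 → G7: 3+2+6+13+10 = 34  ← best
The minimum is 34.
One shortest path: HQ → K7 → P4 → X7 → G6 → G7.

Shortest open route: 34 min.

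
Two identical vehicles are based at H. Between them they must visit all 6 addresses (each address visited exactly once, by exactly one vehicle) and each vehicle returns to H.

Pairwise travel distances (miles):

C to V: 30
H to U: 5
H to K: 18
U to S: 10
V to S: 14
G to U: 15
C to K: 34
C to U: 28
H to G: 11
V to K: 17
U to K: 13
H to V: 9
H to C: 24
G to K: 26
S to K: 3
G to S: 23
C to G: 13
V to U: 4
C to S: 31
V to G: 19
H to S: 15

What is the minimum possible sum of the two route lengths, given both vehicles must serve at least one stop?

There are 2^5 − 1 = 31 ways to divide the 6 stops into two non-empty groups. For each, the best each vehicle can do is its own shortest tour through its group:
  {C} + {V, G, U, S, K}: 48 + 63 = 111
  {V} + {C, G, U, S, K}: 18 + 76 = 94
  {C, V} + {G, U, S, K}: 63 + 55 = 118
  {G} + {C, V, U, S, K}: 22 + 84 = 106
  {C, G} + {V, U, S, K}: 48 + 44 = 92
  {V, G} + {C, U, S, K}: 39 + 76 = 115
  … (31 splits in total)
Best: vehicle 1 H → C → G → H = 48; vehicle 2 H → V → U → S → K → H = 44; combined 92.

Minimum combined distance: 92 miles.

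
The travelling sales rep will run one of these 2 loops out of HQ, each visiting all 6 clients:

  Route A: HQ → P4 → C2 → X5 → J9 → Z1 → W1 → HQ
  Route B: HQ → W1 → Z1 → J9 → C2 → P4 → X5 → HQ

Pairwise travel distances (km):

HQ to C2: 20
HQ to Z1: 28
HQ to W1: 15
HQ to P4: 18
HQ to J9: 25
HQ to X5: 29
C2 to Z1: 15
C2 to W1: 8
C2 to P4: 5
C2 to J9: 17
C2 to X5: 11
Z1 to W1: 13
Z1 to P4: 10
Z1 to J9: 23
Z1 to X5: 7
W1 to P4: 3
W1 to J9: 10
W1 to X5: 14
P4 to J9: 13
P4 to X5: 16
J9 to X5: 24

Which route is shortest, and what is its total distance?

Shortest is Route A, total 109 km.

Route A: 18 + 5 + 11 + 24 + 23 + 13 + 15 = 109
Route B: 15 + 13 + 23 + 17 + 5 + 16 + 29 = 118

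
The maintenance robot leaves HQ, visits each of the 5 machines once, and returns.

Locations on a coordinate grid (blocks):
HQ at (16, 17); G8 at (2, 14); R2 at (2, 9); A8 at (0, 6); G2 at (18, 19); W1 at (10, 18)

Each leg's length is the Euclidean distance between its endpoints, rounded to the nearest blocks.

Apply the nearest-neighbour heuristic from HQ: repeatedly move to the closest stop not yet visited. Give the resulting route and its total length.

48 blocks along HQ → G2 → W1 → G8 → R2 → A8 → HQ.

From HQ: distances to unvisited — G2=3, W1=6, G8=14, R2=16, A8=19. Nearest is G2 (3).
From G2: distances to unvisited — W1=8, G8=17, R2=19, A8=22. Nearest is W1 (8).
From W1: distances to unvisited — G8=9, R2=12, A8=16. Nearest is G8 (9).
From G8: distances to unvisited — R2=5, A8=8. Nearest is R2 (5).
From R2: distances to unvisited — A8=4. Nearest is A8 (4).
Return A8→HQ: 19.
Total = 3 + 8 + 9 + 5 + 4 + 19 = 48.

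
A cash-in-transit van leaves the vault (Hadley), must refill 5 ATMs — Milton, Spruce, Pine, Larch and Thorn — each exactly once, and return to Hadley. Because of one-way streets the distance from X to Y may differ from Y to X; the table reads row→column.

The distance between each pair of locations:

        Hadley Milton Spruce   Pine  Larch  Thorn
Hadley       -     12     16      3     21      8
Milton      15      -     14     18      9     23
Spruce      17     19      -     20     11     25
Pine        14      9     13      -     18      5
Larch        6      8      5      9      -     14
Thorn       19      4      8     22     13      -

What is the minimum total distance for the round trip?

Hadley - Milton - Spruce - Pine - Larch - Thorn - Hadley: 12+14+20+18+14+19 = 97
Hadley - Milton - Spruce - Pine - Thorn - Larch - Hadley: 12+14+20+5+13+6 = 70
Hadley - Milton - Spruce - Larch - Pine - Thorn - Hadley: 12+14+11+9+5+19 = 70
Hadley - Milton - Spruce - Larch - Thorn - Pine - Hadley: 12+14+11+14+22+14 = 87
Hadley - Milton - Spruce - Thorn - Pine - Larch - Hadley: 12+14+25+22+18+6 = 97
Hadley - Milton - Spruce - Thorn - Larch - Pine - Hadley: 12+14+25+13+9+14 = 87
Hadley - Milton - Pine - Spruce - Larch - Thorn - Hadley: 12+18+13+11+14+19 = 87
Hadley - Milton - Pine - Spruce - Thorn - Larch - Hadley: 12+18+13+25+13+6 = 87
Hadley - Milton - Pine - Larch - Spruce - Thorn - Hadley: 12+18+18+5+25+19 = 97
Hadley - Milton - Pine - Larch - Thorn - Spruce - Hadley: 12+18+18+14+8+17 = 87
Hadley - Milton - Pine - Thorn - Spruce - Larch - Hadley: 12+18+5+8+11+6 = 60
Hadley - Milton - Pine - Thorn - Larch - Spruce - Hadley: 12+18+5+13+5+17 = 70
Hadley - Milton - Larch - Spruce - Pine - Thorn - Hadley: 12+9+5+20+5+19 = 70
Hadley - Milton - Larch - Spruce - Thorn - Pine - Hadley: 12+9+5+25+22+14 = 87
… (106 more)
Hadley - Pine - Thorn - Milton - Spruce - Larch - Hadley: 3+5+4+14+11+6 = 43  ← best
The minimum is 43.
One optimal route: Hadley → Pine → Thorn → Milton → Spruce → Larch → Hadley.

Minimum total distance: 43.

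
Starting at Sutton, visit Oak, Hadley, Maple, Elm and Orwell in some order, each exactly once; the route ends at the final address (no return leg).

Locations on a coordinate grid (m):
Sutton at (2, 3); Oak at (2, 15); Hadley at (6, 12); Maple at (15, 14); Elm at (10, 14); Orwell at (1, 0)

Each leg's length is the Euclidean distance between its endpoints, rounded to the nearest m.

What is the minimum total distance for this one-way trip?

There are 5! = 120 possible orderings.
Sutton - Oak - Hadley - Maple - Elm - Orwell: 12+5+9+5+17 = 48
Sutton - Oak - Hadley - Maple - Orwell - Elm: 12+5+9+20+17 = 63
Sutton - Oak - Hadley - Elm - Maple - Orwell: 12+5+4+5+20 = 46
Sutton - Oak - Hadley - Elm - Orwell - Maple: 12+5+4+17+20 = 58
Sutton - Oak - Hadley - Orwell - Maple - Elm: 12+5+13+20+5 = 55
Sutton - Oak - Hadley - Orwell - Elm - Maple: 12+5+13+17+5 = 52
Sutton - Oak - Maple - Hadley - Elm - Orwell: 12+13+9+4+17 = 55
Sutton - Oak - Maple - Hadley - Orwell - Elm: 12+13+9+13+17 = 64
Sutton - Oak - Maple - Elm - Hadley - Orwell: 12+13+5+4+13 = 47
Sutton - Oak - Maple - Elm - Orwell - Hadley: 12+13+5+17+13 = 60
Sutton - Oak - Maple - Orwell - Hadley - Elm: 12+13+20+13+4 = 62
Sutton - Oak - Maple - Orwell - Elm - Hadley: 12+13+20+17+4 = 66
Sutton - Oak - Elm - Hadley - Maple - Orwell: 12+8+4+9+20 = 53
Sutton - Oak - Elm - Hadley - Orwell - Maple: 12+8+4+13+20 = 57
… (106 more)
Sutton - Orwell - Oak - Hadley - Elm - Maple: 3+15+5+4+5 = 32  ← best
The minimum is 32.
One shortest path: Sutton → Orwell → Oak → Hadley → Elm → Maple.

Minimum one-way distance = 32 m.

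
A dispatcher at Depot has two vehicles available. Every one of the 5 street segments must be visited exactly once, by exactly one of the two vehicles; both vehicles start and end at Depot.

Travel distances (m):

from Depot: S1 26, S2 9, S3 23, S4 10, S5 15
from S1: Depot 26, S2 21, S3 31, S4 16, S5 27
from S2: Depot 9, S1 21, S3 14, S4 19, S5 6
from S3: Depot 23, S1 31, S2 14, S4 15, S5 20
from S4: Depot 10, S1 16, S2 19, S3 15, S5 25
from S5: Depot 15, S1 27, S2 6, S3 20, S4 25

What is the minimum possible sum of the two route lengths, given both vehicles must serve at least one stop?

Check every non-empty split of the stops between the two vehicles; for each half take its own optimal tour:
  {S1} + {S2, S3, S4, S5}: 52 + 60 = 112
  {S2} + {S1, S3, S4, S5}: 18 + 92 = 110
  {S1, S2} + {S3, S4, S5}: 56 + 60 = 116
  {S3} + {S1, S2, S4, S5}: 46 + 68 = 114
  {S1, S3} + {S2, S4, S5}: 80 + 50 = 130
  {S2, S3} + {S1, S4, S5}: 46 + 68 = 114
  … (15 splits in total)
Best: vehicle 1 Depot → S2 → Depot = 18; vehicle 2 Depot → S1 → S4 → S3 → S5 → Depot = 92; combined 110.

110 m — the smallest possible combined total.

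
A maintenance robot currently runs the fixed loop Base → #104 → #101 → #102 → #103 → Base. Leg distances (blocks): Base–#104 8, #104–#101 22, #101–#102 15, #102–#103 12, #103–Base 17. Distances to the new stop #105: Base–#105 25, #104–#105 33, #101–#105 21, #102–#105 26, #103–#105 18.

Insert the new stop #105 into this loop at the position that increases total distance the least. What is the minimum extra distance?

+26 blocks — insert #105 between #103 and Base.

Insertion cost between consecutive stops i–j is d(i,#105) + d(#105,j) − d(i,j):
  between Base and #104: 25 + 33 − 8 = 50
  between #104 and #101: 33 + 21 − 22 = 32
  between #101 and #102: 21 + 26 − 15 = 32
  between #102 and #103: 26 + 18 − 12 = 32
  between #103 and Base: 18 + 25 − 17 = 26
Cheapest insertion is between #103 and Base, adding 26.
New total = 74 + 26 = 100.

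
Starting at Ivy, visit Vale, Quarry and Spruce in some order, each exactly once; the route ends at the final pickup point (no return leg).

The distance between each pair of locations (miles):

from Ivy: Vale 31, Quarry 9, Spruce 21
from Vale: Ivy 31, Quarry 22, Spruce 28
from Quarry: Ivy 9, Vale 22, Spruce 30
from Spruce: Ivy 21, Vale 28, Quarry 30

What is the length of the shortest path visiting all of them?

59 miles — the minimum one-way total.

There are 3! = 6 possible orderings.
Ivy → Vale → Quarry → Spruce: 31+22+30 = 83
Ivy → Vale → Spruce → Quarry: 31+28+30 = 89
Ivy → Quarry → Vale → Spruce: 9+22+28 = 59
Ivy → Quarry → Spruce → Vale: 9+30+28 = 67
Ivy → Spruce → Vale → Quarry: 21+28+22 = 71
Ivy → Spruce → Quarry → Vale: 21+30+22 = 73
The minimum is 59.
One shortest path: Ivy → Quarry → Vale → Spruce.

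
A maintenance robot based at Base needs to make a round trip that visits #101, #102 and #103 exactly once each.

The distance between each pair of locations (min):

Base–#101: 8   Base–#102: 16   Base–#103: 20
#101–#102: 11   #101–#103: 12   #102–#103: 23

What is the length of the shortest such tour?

With 3 stops there are 3!/2 = 3 distinct round trips (a route and its reverse cost the same).
Base - #101 - #102 - #103 - Base: 8+11+23+20 = 62
Base - #101 - #103 - #102 - Base: 8+12+23+16 = 59
Base - #102 - #101 - #103 - Base: 16+11+12+20 = 59
The minimum is 59.
One optimal route: Base → #101 → #103 → #102 → Base (or its reverse).

59 min — the shortest possible round trip.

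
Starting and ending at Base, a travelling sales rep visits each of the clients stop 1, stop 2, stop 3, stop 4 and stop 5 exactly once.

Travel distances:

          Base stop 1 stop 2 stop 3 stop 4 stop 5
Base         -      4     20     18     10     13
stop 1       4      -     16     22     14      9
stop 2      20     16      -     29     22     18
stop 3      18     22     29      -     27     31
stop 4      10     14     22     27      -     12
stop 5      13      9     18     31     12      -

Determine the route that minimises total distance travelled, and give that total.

94 — the shortest possible round trip.

With 5 stops there are 5!/2 = 60 distinct round trips (a route and its reverse cost the same).
Base→stop 1→stop 2→stop 3→stop 4→stop 5→Base: 4+16+29+27+12+13 = 101
Base→stop 1→stop 2→stop 3→stop 5→stop 4→Base: 4+16+29+31+12+10 = 102
Base→stop 1→stop 2→stop 4→stop 3→stop 5→Base: 4+16+22+27+31+13 = 113
Base→stop 1→stop 2→stop 4→stop 5→stop 3→Base: 4+16+22+12+31+18 = 103
Base→stop 1→stop 2→stop 5→stop 3→stop 4→Base: 4+16+18+31+27+10 = 106
Base→stop 1→stop 2→stop 5→stop 4→stop 3→Base: 4+16+18+12+27+18 = 95
Base→stop 1→stop 3→stop 2→stop 4→stop 5→Base: 4+22+29+22+12+13 = 102
Base→stop 1→stop 3→stop 2→stop 5→stop 4→Base: 4+22+29+18+12+10 = 95
Base→stop 1→stop 3→stop 4→stop 2→stop 5→Base: 4+22+27+22+18+13 = 106
Base→stop 1→stop 3→stop 4→stop 5→stop 2→Base: 4+22+27+12+18+20 = 103
Base→stop 1→stop 3→stop 5→stop 2→stop 4→Base: 4+22+31+18+22+10 = 107
Base→stop 1→stop 3→stop 5→stop 4→stop 2→Base: 4+22+31+12+22+20 = 111
Base→stop 1→stop 4→stop 2→stop 3→stop 5→Base: 4+14+22+29+31+13 = 113
Base→stop 1→stop 4→stop 2→stop 5→stop 3→Base: 4+14+22+18+31+18 = 107
… (46 more)
Base→stop 1→stop 5→stop 4→stop 2→stop 3→Base: 4+9+12+22+29+18 = 94  ← best
The minimum is 94.
One optimal route: Base → stop 1 → stop 5 → stop 4 → stop 2 → stop 3 → Base (or its reverse).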